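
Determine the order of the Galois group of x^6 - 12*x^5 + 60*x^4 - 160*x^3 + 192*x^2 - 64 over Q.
The degree of the splitting field over Q equals the order of the Galois group, so first determine the group. The polynomial f is an irreducible sextic over Q, so G = Gal(f/Q) is one of the 16 transitive subgroups 6T1, ..., 6T16 of S_6. The discriminant of f is -450868486864896, which is not a perfect square, so G is not contained in A_6. The transitive groups of degree 6 not contained in A_6 are: C_6 (6T1, order 6), S_3 (6T2, order 6), D_6 (6T3, order 12), C_3 x S_3 (6T5, order 18), A_4 x C_2 (6T6, order 24), S_4 (6T8, order 24), S_3 x S_3 (6T9, order 36), S_4 x C_2 (6T11, order 48), (S_3 x S_3) : C_2 (6T13, order 72), PGL(2,5) (6T14, order 120), S_6 (6T16, order 720). By Dedekind's theorem, for a prime p not dividing disc(f) the degrees of the irreducible factors of f mod p form the cycle type of an element of G. Factoring f modulo the 33 such primes p <= 149 (skipping 2, 3, which divide the discriminant), each new pattern first appears at: mod 5: f = (x^3 + x + 1)(x^3 + 3x^2 + 4x + 1), pattern 3+3; mod 7: f = (x^6 + 2x^5 + 4x^4 + x^3 + 3x^2 + 6), pattern 6; mod 17: f = (x + 14)(x + 16)(x^2 + 13x + 10)(x^2 + 13x + 16), pattern 2+2+1+1; mod 19: f = (x + 1)(x + 4)(x + 11)(x + 14)(x^2 + 15x + 11), pattern 2+1+1+1+1; mod 71: f = (x^2 + 67x + 33)(x^2 + 67x + 53)(x^2 + 67x + 68), pattern 2+2+2. No other pattern occurs in this range, so the set of observed cycle types is {3+3, 6, 2+2+1+1, 2+1+1+1+1, 2+2+2}. The candidates containing elements of all these cycle types are A_4 x C_2 (6T6) of order 24, S_4 x C_2 (6T11) of order 48, (S_3 x S_3) : C_2 (6T13) of order 72, S_6 (6T16) of order 720; the others are excluded. The observed types are precisely the cycle types that occur in A_4 x C_2 (6T6) (apart from the identity). Each of the other remaining candidates has further cycle types, and by the Chebotarev density theorem the matching factorization patterns would occur for a proportion of primes equal to their share of the group: S_4 x C_2 (6T11) additionally contains elements of type 4+2, 4+1+1 (12 of its 48 elements, about 25% of primes); (S_3 x S_3) : C_2 (6T13) additionally contains elements of type 4+2, 3+2+1, 3+1+1+1 (34 of its 72 elements, about 47% of primes); S_6 (6T16) additionally contains elements of type 5+1, 4+2, 4+1+1, 3+2+1, 3+1+1+1 (484 of its 720 elements, about 67% of primes). None of the 33 primes tested shows any such pattern (for each of these groups the chance of that is below 10^-4), which rules them out. Hence G = A_4 x C_2 (6T6), of order 24. The Galois group A_4 x C_2 (6T6) has order 24, so the splitting field has degree 24 over Q.

24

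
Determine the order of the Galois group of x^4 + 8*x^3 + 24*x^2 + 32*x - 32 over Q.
8

The degree of the splitting field over Q equals the order of the Galois group, so first determine the group. The polynomial is an irreducible quartic over Q and its discriminant is -28311552, which is not a perfect square, so the Galois group is not contained in A_4. The resolvent cubic y^3 - 24*y^2 + 384*y - 2048 has exactly one rational root, so the Galois group is C_4 or D_4. The quartic remains irreducible over Q(sqrt(disc)), so the group is D_4. The Galois group D_4 (4T3) has order 8, so the splitting field has degree 8 over Q.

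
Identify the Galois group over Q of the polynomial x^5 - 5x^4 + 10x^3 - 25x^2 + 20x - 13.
The polynomial f is an irreducible quintic over Q, so G = Gal(f/Q) is a transitive subgroup of S_5: one of C_5 (5T1, order 5), D_5 (5T2, order 10), F_20 (5T3, order 20), A_5 (5T4, order 60) or S_5 (5T5, order 120). The discriminant of f is 425503125, which is not a perfect square, so G is not contained in A_5. The transitive groups of degree 5 not contained in A_5 are: F_20 (5T3, order 20), S_5 (5T5, order 120). By Dedekind's theorem, for a prime p not dividing disc(f) the degrees of the irreducible factors of f mod p form the cycle type of an element of G. Factoring f modulo the 18 such primes p <= 73 (skipping 3, 5, 41, which divide the discriminant), each new pattern first appears at: mod 2: f = (x + 1)(x^4 + x + 1), pattern 4+1; mod 11: f = (x^5 + 6x^4 + 10x^3 + 8x^2 + 9x + 9), pattern 5; mod 19: f = (x + 3)(x^2 + 2x + 18)(x^2 + 9x + 17), pattern 2+2+1. No other pattern occurs in this range, so the set of observed cycle types is {4+1, 5, 2+2+1}. The candidates containing elements of all these cycle types are F_20 (5T3) of order 20, S_5 (5T5) of order 120; the others are excluded. The observed types are precisely the cycle types that occur in F_20 (5T3) (apart from the identity). Each of the other remaining candidates has further cycle types, and by the Chebotarev density theorem the matching factorization patterns would occur for a proportion of primes equal to their share of the group: S_5 (5T5) additionally contains elements of type 3+2, 3+1+1, 2+1+1+1 (50 of its 120 elements, about 42% of primes). None of the 18 primes tested shows any such pattern (for each of these groups the chance of that is below 10^-4), which rules them out. Hence G = F_20 (5T3), of order 20.

F_20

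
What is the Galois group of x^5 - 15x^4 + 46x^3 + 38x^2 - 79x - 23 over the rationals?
The polynomial f is an irreducible quintic over Q, so G = Gal(f/Q) is a transitive subgroup of S_5: one of C_5 (5T1, order 5), D_5 (5T2, order 10), F_20 (5T3, order 20), A_5 (5T4, order 60) or S_5 (5T5, order 120). The discriminant of f is 8121314443264 = 2849792^2, a perfect square, so G is contained in A_5. The transitive groups of degree 5 contained in A_5 are: C_5 (5T1, order 5), D_5 (5T2, order 10), A_5 (5T4, order 60). By Dedekind's theorem, for a prime p not dividing disc(f) the degrees of the irreducible factors of f mod p form the cycle type of an element of G. Factoring f modulo the 14 such primes p <= 59 (skipping 2, 11, 23, which divide the discriminant), each new pattern first appears at: mod 3: f = (x^5 + x^3 + 2x^2 + 2x + 1), pattern 5; mod 43: f = (x + 18)(x + 20)(x + 23)(x + 24)(x + 29), pattern 1+1+1+1+1. No other pattern occurs in this range, so the set of observed cycle types is {5, 1+1+1+1+1}. The candidates containing elements of all these cycle types are C_5 (5T1) of order 5, D_5 (5T2) of order 10, A_5 (5T4) of order 60; the others are excluded. The observed types are precisely the cycle types that occur in C_5 (5T1). Each of the other remaining candidates has further cycle types, and by the Chebotarev density theorem the matching factorization patterns would occur for a proportion of primes equal to their share of the group: D_5 (5T2) additionally contains elements of type 2+2+1 (5 of its 10 elements, about 50% of primes); A_5 (5T4) additionally contains elements of type 3+1+1, 2+2+1 (35 of its 60 elements, about 58% of primes). None of the 14 primes tested shows any such pattern (for each of these groups the chance of that is below 10^-4), which rules them out. Hence G = C_5 (5T1), of order 5.

C_5 (also written C5)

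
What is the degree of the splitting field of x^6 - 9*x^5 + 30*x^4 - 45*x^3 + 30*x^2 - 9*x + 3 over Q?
6

The degree of the splitting field over Q equals the order of the Galois group, so first determine the group. The polynomial f is an irreducible sextic over Q, so G = Gal(f/Q) is one of the 16 transitive subgroups 6T1, ..., 6T16 of S_6. The discriminant of f is -34992, which is not a perfect square, so G is not contained in A_6. The transitive groups of degree 6 not contained in A_6 are: C_6 (6T1, order 6), S_3 (6T2, order 6), D_6 (6T3, order 12), C_3 x S_3 (6T5, order 18), A_4 x C_2 (6T6, order 24), S_4 (6T8, order 24), S_3 x S_3 (6T9, order 36), S_4 x C_2 (6T11, order 48), (S_3 x S_3) : C_2 (6T13, order 72), PGL(2,5) (6T14, order 120), S_6 (6T16, order 720). By Dedekind's theorem, for a prime p not dividing disc(f) the degrees of the irreducible factors of f mod p form the cycle type of an element of G. Factoring f modulo the 23 such primes p <= 97 (skipping 2, 3, which divide the discriminant), each new pattern first appears at: mod 5: f = (x^2 + 2)(x^2 + 2x + 4)(x^2 + 4x + 1), pattern 2+2+2; mod 7: f = (x^3 + 5x + 2)(x^3 + 5x^2 + 4x + 5), pattern 3+3; mod 31: f = (x + 2)(x + 6)(x + 8)(x + 20)(x + 22)(x + 26), pattern 1+1+1+1+1+1. No other pattern occurs in this range, so the set of observed cycle types is {2+2+2, 3+3, 1+1+1+1+1+1}. The candidates containing elements of all these cycle types are C_6 (6T1) of order 6, S_3 (6T2) of order 6, D_6 (6T3) of order 12, C_3 x S_3 (6T5) of order 18, A_4 x C_2 (6T6) of order 24, S_4 (6T8) of order 24, S_3 x S_3 (6T9) of order 36, S_4 x C_2 (6T11) of order 48, (S_3 x S_3) : C_2 (6T13) of order 72, PGL(2,5) (6T14) of order 120, S_6 (6T16) of order 720; the others are excluded. The observed types are precisely the cycle types that occur in S_3 (6T2). Each of the other remaining candidates has further cycle types, and by the Chebotarev density theorem the matching factorization patterns would occur for a proportion of primes equal to their share of the group: C_6 (6T1) additionally contains elements of type 6 (2 of its 6 elements, about 33% of primes); D_6 (6T3) additionally contains elements of type 6, 2+2+1+1 (5 of its 12 elements, about 42% of primes); C_3 x S_3 (6T5) additionally contains elements of type 6, 3+1+1+1 (10 of its 18 elements, about 56% of primes); A_4 x C_2 (6T6) additionally contains elements of type 6, 2+2+1+1, 2+1+1+1+1 (14 of its 24 elements, about 58% of primes); S_4 (6T8) additionally contains elements of type 4+1+1, 2+2+1+1 (9 of its 24 elements, about 38% of primes); S_3 x S_3 (6T9) additionally contains elements of type 6, 3+1+1+1, 2+2+1+1 (25 of its 36 elements, about 69% of primes); S_4 x C_2 (6T11) additionally contains elements of type 6, 4+2, 4+1+1, 2+2+1+1, 2+1+1+1+1 (32 of its 48 elements, about 67% of primes); (S_3 x S_3) : C_2 (6T13) additionally contains elements of type 6, 4+2, 3+2+1, 3+1+1+1, 2+2+1+1, 2+1+1+1+1 (61 of its 72 elements, about 85% of primes); PGL(2,5) (6T14) additionally contains elements of type 6, 5+1, 4+1+1, 2+2+1+1 (89 of its 120 elements, about 74% of primes); S_6 (6T16) additionally contains elements of type 6, 5+1, 4+2, 4+1+1, 3+2+1, 3+1+1+1, 2+2+1+1, 2+1+1+1+1 (664 of its 720 elements, about 92% of primes). None of the 23 primes tested shows any such pattern (for each of these groups the chance of that is below 10^-4), which rules them out. Hence G = S_3 (6T2), of order 6. The Galois group S_3 (6T2) has order 6, so the splitting field has degree 6 over Q.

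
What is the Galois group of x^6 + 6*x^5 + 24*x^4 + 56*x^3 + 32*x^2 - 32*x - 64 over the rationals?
The polynomial f is an irreducible sextic over Q, so G = Gal(f/Q) is one of the 16 transitive subgroups 6T1, ..., 6T16 of S_6. The discriminant of f is 870211913777152, which is not a perfect square, so G is not contained in A_6. The transitive groups of degree 6 not contained in A_6 are: C_6 (6T1, order 6), S_3 (6T2, order 6), D_6 (6T3, order 12), C_3 x S_3 (6T5, order 18), A_4 x C_2 (6T6, order 24), S_4 (6T8, order 24), S_3 x S_3 (6T9, order 36), S_4 x C_2 (6T11, order 48), (S_3 x S_3) : C_2 (6T13, order 72), PGL(2,5) (6T14, order 120), S_6 (6T16, order 720). By Dedekind's theorem, for a prime p not dividing disc(f) the degrees of the irreducible factors of f mod p form the cycle type of an element of G. Factoring f modulo the 22 such primes p <= 89 (skipping 2, 37, which divide the discriminant), each new pattern first appears at: mod 3: f = (x^3 + x^2 + x + 2)(x^3 + 2x^2 + 1), pattern 3+3; mod 5: f = (x^2 + 2)(x^2 + 2x + 3)(x^2 + 4x + 1), pattern 2+2+2; mod 17: f = (x + 4)(x + 15)(x^4 + 4x^3 + 7x^2 + 6x + 8), pattern 4+1+1; mod 67: f = (x + 10)(x + 59)(x^2 + 2x + 26)(x^2 + 2x + 66), pattern 2+2+1+1. No other pattern occurs in this range, so the set of observed cycle types is {3+3, 2+2+2, 4+1+1, 2+2+1+1}. The candidates containing elements of all these cycle types are S_4 (6T8) of order 24, S_4 x C_2 (6T11) of order 48, PGL(2,5) (6T14) of order 120, S_6 (6T16) of order 720; the others are excluded. The observed types are precisely the cycle types that occur in S_4 (6T8) (apart from the identity). Each of the other remaining candidates has further cycle types, and by the Chebotarev density theorem the matching factorization patterns would occur for a proportion of primes equal to their share of the group: S_4 x C_2 (6T11) additionally contains elements of type 6, 4+2, 2+1+1+1+1 (17 of its 48 elements, about 35% of primes); PGL(2,5) (6T14) additionally contains elements of type 6, 5+1 (44 of its 120 elements, about 37% of primes); S_6 (6T16) additionally contains elements of type 6, 5+1, 4+2, 3+2+1, 3+1+1+1, 2+1+1+1+1 (529 of its 720 elements, about 73% of primes). None of the 22 primes tested shows any such pattern (for each of these groups the chance of that is below 10^-4), which rules them out. Hence G = S_4 (6T8), of order 24.

S_4, S_4(6c), the S_4-action on 6 points not in A_6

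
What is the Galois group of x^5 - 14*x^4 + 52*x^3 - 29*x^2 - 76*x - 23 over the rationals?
C_5 (also written C5)

The polynomial f is an irreducible quintic over Q, so G = Gal(f/Q) is a transitive subgroup of S_5: one of C_5 (5T1, order 5), D_5 (5T2, order 10), F_20 (5T3, order 20), A_5 (5T4, order 60) or S_5 (5T5, order 120). The discriminant of f is 1012703329 = 31823^2, a perfect square, so G is contained in A_5. The transitive groups of degree 5 contained in A_5 are: C_5 (5T1, order 5), D_5 (5T2, order 10), A_5 (5T4, order 60). By Dedekind's theorem, for a prime p not dividing disc(f) the degrees of the irreducible factors of f mod p form the cycle type of an element of G. Factoring f modulo the 14 such primes p <= 47 (skipping 11, which divides the discriminant), each new pattern first appears at: mod 2: f = (x^5 + x^2 + 1), pattern 5; mod 23: f = (x)(x + 4)(x + 14)(x + 18)(x + 19), pattern 1+1+1+1+1. No other pattern occurs in this range, so the set of observed cycle types is {5, 1+1+1+1+1}. The candidates containing elements of all these cycle types are C_5 (5T1) of order 5, D_5 (5T2) of order 10, A_5 (5T4) of order 60; the others are excluded. The observed types are precisely the cycle types that occur in C_5 (5T1). Each of the other remaining candidates has further cycle types, and by the Chebotarev density theorem the matching factorization patterns would occur for a proportion of primes equal to their share of the group: D_5 (5T2) additionally contains elements of type 2+2+1 (5 of its 10 elements, about 50% of primes); A_5 (5T4) additionally contains elements of type 3+1+1, 2+2+1 (35 of its 60 elements, about 58% of primes). None of the 14 primes tested shows any such pattern (for each of these groups the chance of that is below 10^-4), which rules them out. Hence G = C_5 (5T1), of order 5.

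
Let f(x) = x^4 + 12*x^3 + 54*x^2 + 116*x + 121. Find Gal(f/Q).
S_4, the symmetric group on 4 letters

The polynomial is an irreducible quartic over Q and its discriminant is 937984, which is not a perfect square, so the Galois group is not contained in A_4. The resolvent cubic y^3 - 54*y^2 + 908*y - 4744 is irreducible over Q. An irreducible resolvent with non-square discriminant gives S_4.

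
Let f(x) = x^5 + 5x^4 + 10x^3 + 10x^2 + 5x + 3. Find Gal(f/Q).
The polynomial f is an irreducible quintic over Q, so G = Gal(f/Q) is a transitive subgroup of S_5: one of C_5 (5T1, order 5), D_5 (5T2, order 10), F_20 (5T3, order 20), A_5 (5T4, order 60) or S_5 (5T5, order 120). The discriminant of f is 50000, which is not a perfect square, so G is not contained in A_5. The transitive groups of degree 5 not contained in A_5 are: F_20 (5T3, order 20), S_5 (5T5, order 120). By Dedekind's theorem, for a prime p not dividing disc(f) the degrees of the irreducible factors of f mod p form the cycle type of an element of G. Factoring f modulo the 18 such primes p <= 71 (skipping 2, 5, which divide the discriminant), each new pattern first appears at: mod 3: f = (x)(x^4 + 2x^3 + x^2 + x + 2), pattern 4+1; mod 11: f = (x^5 + 5x^4 + 10x^3 + 10x^2 + 5x + 3), pattern 5; mod 19: f = (x + 16)(x^2 + 3x + 18)(x^2 + 5x + 1), pattern 2+2+1. No other pattern occurs in this range, so the set of observed cycle types is {4+1, 5, 2+2+1}. The candidates containing elements of all these cycle types are F_20 (5T3) of order 20, S_5 (5T5) of order 120; the others are excluded. The observed types are precisely the cycle types that occur in F_20 (5T3) (apart from the identity). Each of the other remaining candidates has further cycle types, and by the Chebotarev density theorem the matching factorization patterns would occur for a proportion of primes equal to their share of the group: S_5 (5T5) additionally contains elements of type 3+2, 3+1+1, 2+1+1+1 (50 of its 120 elements, about 42% of primes). None of the 18 primes tested shows any such pattern (for each of these groups the chance of that is below 10^-4), which rules them out. Hence G = F_20 (5T3), of order 20.

5T3: F_20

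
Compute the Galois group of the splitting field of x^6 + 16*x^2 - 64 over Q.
The polynomial f is an irreducible sextic over Q, so G = Gal(f/Q) is one of the 16 transitive subgroups 6T1, ..., 6T16 of S_6. The discriminant of f is 66039417143296 = 8126464^2, a perfect square, so G is contained in A_6. The transitive groups of degree 6 contained in A_6 are: A_4 (6T4, order 12), S_4 (6T7, order 24), (C_3 x C_3) : C_4 (6T10, order 36), PSL(2,5) (6T12, order 60), A_6 (6T15, order 360). By Dedekind's theorem, for a prime p not dividing disc(f) the degrees of the irreducible factors of f mod p form the cycle type of an element of G. Factoring f modulo the 79 such primes p <= 419 (skipping 2, 31, which divide the discriminant), each new pattern first appears at: mod 3: f = (x^2 + 1)(x^4 + 2x^2 + 2), pattern 4+2; mod 5: f = (x^3 + 2x^2 + 2x + 2)(x^3 + 3x^2 + 2x + 3), pattern 3+3; mod 11: f = (x + 5)(x + 6)(x^2 + 3x + 6)(x^2 + 8x + 6), pattern 2+2+1+1; mod 67: f = (x + 4)(x + 6)(x + 22)(x + 45)(x + 61)(x + 63), pattern 1+1+1+1+1+1. No other pattern occurs in this range, so the set of observed cycle types is {4+2, 3+3, 2+2+1+1, 1+1+1+1+1+1}. The candidates containing elements of all these cycle types are S_4 (6T7) of order 24, (C_3 x C_3) : C_4 (6T10) of order 36, A_6 (6T15) of order 360; the others are excluded. The observed types are precisely the cycle types that occur in S_4 (6T7). Each of the other remaining candidates has further cycle types, and by the Chebotarev density theorem the matching factorization patterns would occur for a proportion of primes equal to their share of the group: (C_3 x C_3) : C_4 (6T10) additionally contains elements of type 3+1+1+1 (4 of its 36 elements, about 11% of primes); A_6 (6T15) additionally contains elements of type 5+1, 3+1+1+1 (184 of its 360 elements, about 51% of primes). None of the 79 primes tested shows any such pattern (for each of these groups the chance of that is below 10^-4), which rules them out. Hence G = S_4 (6T7), of order 24.

6T7: S_4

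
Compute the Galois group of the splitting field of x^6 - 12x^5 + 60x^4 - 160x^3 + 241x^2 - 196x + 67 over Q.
The polynomial f is an irreducible sextic over Q, so G = Gal(f/Q) is one of the 16 transitive subgroups 6T1, ..., 6T16 of S_6. The discriminant of f is 61504 = 248^2, a perfect square, so G is contained in A_6. The transitive groups of degree 6 contained in A_6 are: A_4 (6T4, order 12), S_4 (6T7, order 24), (C_3 x C_3) : C_4 (6T10, order 36), PSL(2,5) (6T12, order 60), A_6 (6T15, order 360). By Dedekind's theorem, for a prime p not dividing disc(f) the degrees of the irreducible factors of f mod p form the cycle type of an element of G. Factoring f modulo the 79 such primes p <= 419 (skipping 2, 31, which divide the discriminant), each new pattern first appears at: mod 3: f = (x^2 + 2x + 2)(x^4 + x^3 + 2x^2 + 2x + 2), pattern 4+2; mod 5: f = (x^3 + x + 4)(x^3 + 3x^2 + 4x + 3), pattern 3+3; mod 11: f = (x + 1)(x + 6)(x^2 + 3)(x^2 + 3x + 8), pattern 2+2+1+1; mod 67: f = (x)(x + 1)(x + 9)(x + 54)(x + 62)(x + 63), pattern 1+1+1+1+1+1. No other pattern occurs in this range, so the set of observed cycle types is {4+2, 3+3, 2+2+1+1, 1+1+1+1+1+1}. The candidates containing elements of all these cycle types are S_4 (6T7) of order 24, (C_3 x C_3) : C_4 (6T10) of order 36, A_6 (6T15) of order 360; the others are excluded. The observed types are precisely the cycle types that occur in S_4 (6T7). Each of the other remaining candidates has further cycle types, and by the Chebotarev density theorem the matching factorization patterns would occur for a proportion of primes equal to their share of the group: (C_3 x C_3) : C_4 (6T10) additionally contains elements of type 3+1+1+1 (4 of its 36 elements, about 11% of primes); A_6 (6T15) additionally contains elements of type 5+1, 3+1+1+1 (184 of its 360 elements, about 51% of primes). None of the 79 primes tested shows any such pattern (for each of these groups the chance of that is below 10^-4), which rules them out. Hence G = S_4 (6T7), of order 24.

S_4 (also written S4+)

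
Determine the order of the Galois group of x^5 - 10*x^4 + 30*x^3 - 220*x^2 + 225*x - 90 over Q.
The degree of the splitting field over Q equals the order of the Galois group, so first determine the group. The polynomial f is an irreducible quintic over Q, so G = Gal(f/Q) is a transitive subgroup of S_5: one of C_5 (5T1, order 5), D_5 (5T2, order 10), F_20 (5T3, order 20), A_5 (5T4, order 60) or S_5 (5T5, order 120). The discriminant of f is 681836544000000 = 26112000^2, a perfect square, so G is contained in A_5. The transitive groups of degree 5 contained in A_5 are: C_5 (5T1, order 5), D_5 (5T2, order 10), A_5 (5T4, order 60). By Dedekind's theorem, for a prime p not dividing disc(f) the degrees of the irreducible factors of f mod p form the cycle type of an element of G. Factoring f modulo the 23 such primes p <= 103 (skipping 2, 3, 5, 17, which divide the discriminant), each new pattern first appears at: mod 7: f = (x^5 + 4x^4 + 2x^3 + 4x^2 + x + 1), pattern 5; mod 29: f = (x + 15)(x^2 + 13x + 8)(x^2 + 20x + 21), pattern 2+2+1. No other pattern occurs in this range, so the set of observed cycle types is {5, 2+2+1}. The candidates containing elements of all these cycle types are D_5 (5T2) of order 10, A_5 (5T4) of order 60; the others are excluded. The observed types are precisely the cycle types that occur in D_5 (5T2) (apart from the identity). Each of the other remaining candidates has further cycle types, and by the Chebotarev density theorem the matching factorization patterns would occur for a proportion of primes equal to their share of the group: A_5 (5T4) additionally contains elements of type 3+1+1 (20 of its 60 elements, about 33% of primes). None of the 23 primes tested shows any such pattern (for each of these groups the chance of that is below 10^-4), which rules them out. Hence G = D_5 (5T2), of order 10. The Galois group D_5 (5T2) has order 10, so the splitting field has degree 10 over Q.

10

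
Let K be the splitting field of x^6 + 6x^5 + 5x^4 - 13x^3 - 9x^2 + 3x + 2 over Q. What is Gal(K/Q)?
PSL(2,5), A_5 acting on 6 points

The polynomial f is an irreducible sextic over Q, so G = Gal(f/Q) is one of the 16 transitive subgroups 6T1, ..., 6T16 of S_6. The discriminant of f is 30991489 = 5567^2, a perfect square, so G is contained in A_6. The transitive groups of degree 6 contained in A_6 are: A_4 (6T4, order 12), S_4 (6T7, order 24), (C_3 x C_3) : C_4 (6T10, order 36), PSL(2,5) (6T12, order 60), A_6 (6T15, order 360). By Dedekind's theorem, for a prime p not dividing disc(f) the degrees of the irreducible factors of f mod p form the cycle type of an element of G. Factoring f modulo the 21 such primes p <= 79 (skipping 19, which divides the discriminant), each new pattern first appears at: mod 2: f = (x)(x^5 + x^3 + x^2 + x + 1), pattern 5+1; mod 7: f = (x^3 + x^2 + 3x + 1)(x^3 + 5x^2 + 4x + 2), pattern 3+3; mod 61: f = (x + 3)(x + 25)(x^2 + 48x + 25)(x^2 + 52x + 38), pattern 2+2+1+1. No other pattern occurs in this range, so the set of observed cycle types is {5+1, 3+3, 2+2+1+1}. The candidates containing elements of all these cycle types are PSL(2,5) (6T12) of order 60, A_6 (6T15) of order 360; the others are excluded. The observed types are precisely the cycle types that occur in PSL(2,5) (6T12) (apart from the identity). Each of the other remaining candidates has further cycle types, and by the Chebotarev density theorem the matching factorization patterns would occur for a proportion of primes equal to their share of the group: A_6 (6T15) additionally contains elements of type 4+2, 3+1+1+1 (130 of its 360 elements, about 36% of primes). None of the 21 primes tested shows any such pattern (for each of these groups the chance of that is below 10^-4), which rules them out. Hence G = PSL(2,5) (6T12), of order 60.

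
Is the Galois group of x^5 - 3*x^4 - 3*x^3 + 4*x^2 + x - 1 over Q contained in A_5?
The polynomial is irreducible of degree 5 over Q. Its discriminant is 14641 = 121^2, a perfect square. A Galois group lies in the alternating group exactly when the discriminant is a square in Q, so the Galois group (C_5) is contained in A_5.

Yes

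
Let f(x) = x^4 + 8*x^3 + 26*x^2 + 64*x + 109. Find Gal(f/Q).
V_4, the Klein four-group

The polynomial is an irreducible quartic over Q and its discriminant is 9437184 = 3072^2, a perfect square, so the Galois group is contained in A_4. The resolvent cubic y^3 - 26*y^2 + 76*y + 264 splits completely over Q, which gives the Klein four-group V_4.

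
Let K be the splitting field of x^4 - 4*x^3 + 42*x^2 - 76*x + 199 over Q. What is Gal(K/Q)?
C_4 (also written C4)

The polynomial is an irreducible quartic over Q and its discriminant is 1088391168, which is not a perfect square, so the Galois group is not contained in A_4. The resolvent cubic y^3 - 42*y^2 - 492*y + 24472 has exactly one rational root, so the Galois group is C_4 or D_4. The quartic becomes reducible over Q(sqrt(disc)), so the group is C_4.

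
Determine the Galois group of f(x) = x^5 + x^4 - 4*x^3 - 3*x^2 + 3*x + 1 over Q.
C_5 (order 5)

The polynomial f is an irreducible quintic over Q, so G = Gal(f/Q) is a transitive subgroup of S_5: one of C_5 (5T1, order 5), D_5 (5T2, order 10), F_20 (5T3, order 20), A_5 (5T4, order 60) or S_5 (5T5, order 120). The discriminant of f is 14641 = 121^2, a perfect square, so G is contained in A_5. The transitive groups of degree 5 contained in A_5 are: C_5 (5T1, order 5), D_5 (5T2, order 10), A_5 (5T4, order 60). By Dedekind's theorem, for a prime p not dividing disc(f) the degrees of the irreducible factors of f mod p form the cycle type of an element of G. Factoring f modulo the 14 such primes p <= 47 (skipping 11, which divides the discriminant), each new pattern first appears at: mod 2: f = (x^5 + x^4 + x^2 + x + 1), pattern 5; mod 23: f = (x + 9)(x + 12)(x + 13)(x + 17)(x + 19), pattern 1+1+1+1+1. No other pattern occurs in this range, so the set of observed cycle types is {5, 1+1+1+1+1}. The candidates containing elements of all these cycle types are C_5 (5T1) of order 5, D_5 (5T2) of order 10, A_5 (5T4) of order 60; the others are excluded. The observed types are precisely the cycle types that occur in C_5 (5T1). Each of the other remaining candidates has further cycle types, and by the Chebotarev density theorem the matching factorization patterns would occur for a proportion of primes equal to their share of the group: D_5 (5T2) additionally contains elements of type 2+2+1 (5 of its 10 elements, about 50% of primes); A_5 (5T4) additionally contains elements of type 3+1+1, 2+2+1 (35 of its 60 elements, about 58% of primes). None of the 14 primes tested shows any such pattern (for each of these groups the chance of that is below 10^-4), which rules them out. Hence G = C_5 (5T1), of order 5.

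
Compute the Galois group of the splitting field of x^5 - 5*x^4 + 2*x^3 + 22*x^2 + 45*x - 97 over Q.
The polynomial f is an irreducible quintic over Q, so G = Gal(f/Q) is a transitive subgroup of S_5: one of C_5 (5T1, order 5), D_5 (5T2, order 10), F_20 (5T3, order 20), A_5 (5T4, order 60) or S_5 (5T5, order 120). The discriminant of f is 589639450624, which is not a perfect square, so G is not contained in A_5. The transitive groups of degree 5 not contained in A_5 are: F_20 (5T3, order 20), S_5 (5T5, order 120). By Dedekind's theorem, for a prime p not dividing disc(f) the degrees of the irreducible factors of f mod p form the cycle type of an element of G. Factoring f modulo the 5 such primes p <= 17 (skipping 2, 7, which divide the discriminant), each new pattern first appears at: mod 3: f = (x^5 + x^4 + 2x^3 + x^2 + 2), pattern 5; mod 17: f = (x + 6)(x + 7)(x^3 + 16x^2 + 7x + 7), pattern 3+1+1. No other pattern occurs in this range, so the set of observed cycle types is {5, 3+1+1}. Among the candidates above, the only group containing elements of all these cycle types is S_5 (5T5) — F_20 (5T3) lacks at least one of them. Hence G = S_5 (5T5), of order 120.

S_5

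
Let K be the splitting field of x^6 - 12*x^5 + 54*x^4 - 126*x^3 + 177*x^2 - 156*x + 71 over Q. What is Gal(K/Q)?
A_4 (also written A4)

The polynomial f is an irreducible sextic over Q, so G = Gal(f/Q) is one of the 16 transitive subgroups 6T1, ..., 6T16 of S_6. The discriminant of f is 19050624576 = 138024^2, a perfect square, so G is contained in A_6. The transitive groups of degree 6 contained in A_6 are: A_4 (6T4, order 12), S_4 (6T7, order 24), (C_3 x C_3) : C_4 (6T10, order 36), PSL(2,5) (6T12, order 60), A_6 (6T15, order 360). By Dedekind's theorem, for a prime p not dividing disc(f) the degrees of the irreducible factors of f mod p form the cycle type of an element of G. Factoring f modulo the 33 such primes p <= 151 (skipping 2, 3, 71, which divide the discriminant), each new pattern first appears at: mod 5: f = (x^3 + 3x + 3)(x^3 + 3x^2 + x + 2), pattern 3+3; mod 17: f = (x + 9)(x + 13)(x^2 + 7x + 5)(x^2 + 10x + 15), pattern 2+2+1+1. No other pattern occurs in this range, so the set of observed cycle types is {3+3, 2+2+1+1}. The candidates containing elements of all these cycle types are A_4 (6T4) of order 12, S_4 (6T7) of order 24, (C_3 x C_3) : C_4 (6T10) of order 36, PSL(2,5) (6T12) of order 60, A_6 (6T15) of order 360; the others are excluded. The observed types are precisely the cycle types that occur in A_4 (6T4) (apart from the identity). Each of the other remaining candidates has further cycle types, and by the Chebotarev density theorem the matching factorization patterns would occur for a proportion of primes equal to their share of the group: S_4 (6T7) additionally contains elements of type 4+2 (6 of its 24 elements, about 25% of primes); (C_3 x C_3) : C_4 (6T10) additionally contains elements of type 4+2, 3+1+1+1 (22 of its 36 elements, about 61% of primes); PSL(2,5) (6T12) additionally contains elements of type 5+1 (24 of its 60 elements, about 40% of primes); A_6 (6T15) additionally contains elements of type 5+1, 4+2, 3+1+1+1 (274 of its 360 elements, about 76% of primes). None of the 33 primes tested shows any such pattern (for each of these groups the chance of that is below 10^-4), which rules them out. Hence G = A_4 (6T4), of order 12.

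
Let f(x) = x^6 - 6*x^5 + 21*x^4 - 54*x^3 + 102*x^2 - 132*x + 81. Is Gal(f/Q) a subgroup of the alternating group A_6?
The polynomial is irreducible of degree 6 over Q. Its discriminant is -1024192512, which is not a perfect square. A Galois group lies in the alternating group exactly when the discriminant is a square in Q, so the Galois group (PGL(2,5)) is not contained in A_6.

No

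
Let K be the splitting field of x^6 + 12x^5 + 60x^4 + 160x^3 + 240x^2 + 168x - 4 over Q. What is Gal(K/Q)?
The polynomial f is an irreducible sextic over Q, so G = Gal(f/Q) is one of the 16 transitive subgroups 6T1, ..., 6T16 of S_6. The discriminant of f is 746496000000 = 864000^2, a perfect square, so G is contained in A_6. The transitive groups of degree 6 contained in A_6 are: A_4 (6T4, order 12), S_4 (6T7, order 24), (C_3 x C_3) : C_4 (6T10, order 36), PSL(2,5) (6T12, order 60), A_6 (6T15, order 360). By Dedekind's theorem, for a prime p not dividing disc(f) the degrees of the irreducible factors of f mod p form the cycle type of an element of G. Factoring f modulo the 6 such primes p <= 23 (skipping 2, 3, 5, which divide the discriminant), each new pattern first appears at: mod 7: f = (x + 6)(x^5 + 6x^4 + 3x^3 + 2x^2 + 4x + 4), pattern 5+1; mod 23: f = (x + 4)(x + 13)(x + 18)(x^3 + x + 17), pattern 3+1+1+1. No other pattern occurs in this range, so the set of observed cycle types is {5+1, 3+1+1+1}. Among the candidates above, the only group containing elements of all these cycle types is A_6 (6T15) — each of A_4 (6T4), S_4 (6T7), (C_3 x C_3) : C_4 (6T10), PSL(2,5) (6T12) lacks at least one of them. Hence G = A_6 (6T15), of order 360.

A_6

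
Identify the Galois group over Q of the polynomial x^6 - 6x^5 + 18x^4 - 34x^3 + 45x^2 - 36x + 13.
The polynomial f is an irreducible sextic over Q, so G = Gal(f/Q) is one of the 16 transitive subgroups 6T1, ..., 6T16 of S_6. The discriminant of f is -16003008, which is not a perfect square, so G is not contained in A_6. The transitive groups of degree 6 not contained in A_6 are: C_6 (6T1, order 6), S_3 (6T2, order 6), D_6 (6T3, order 12), C_3 x S_3 (6T5, order 18), A_4 x C_2 (6T6, order 24), S_4 (6T8, order 24), S_3 x S_3 (6T9, order 36), S_4 x C_2 (6T11, order 48), (S_3 x S_3) : C_2 (6T13, order 72), PGL(2,5) (6T14, order 120), S_6 (6T16, order 720). By Dedekind's theorem, for a prime p not dividing disc(f) the degrees of the irreducible factors of f mod p form the cycle type of an element of G. Factoring f modulo the 21 such primes p <= 89 (skipping 2, 3, 7, which divide the discriminant), each new pattern first appears at: mod 5: f = (x^6 + 4x^5 + 3x^4 + x^3 + 4x + 3), pattern 6; mod 11: f = (x + 8)(x^5 + 8x^4 + 9x^3 + 4x^2 + 2x + 3), pattern 5+1; mod 13: f = (x)(x + 4)(x^4 + 3x^3 + 6x^2 + 7x + 4), pattern 4+1+1; mod 23: f = (x + 2)(x + 6)(x^2 + 3x + 21)(x^2 + 6x + 10), pattern 2+2+1+1; mod 43: f = (x^3 + 16x^2 + 30x + 18)(x^3 + 21x^2 + 39x + 27), pattern 3+3; mod 61: f = (x^2 + 30x + 2)(x^2 + 41x + 31)(x^2 + 45x + 13), pattern 2+2+2. No other pattern occurs in this range, so the set of observed cycle types is {6, 5+1, 4+1+1, 2+2+1+1, 3+3, 2+2+2}. The candidates containing elements of all these cycle types are PGL(2,5) (6T14) of order 120, S_6 (6T16) of order 720; the others are excluded. The observed types are precisely the cycle types that occur in PGL(2,5) (6T14) (apart from the identity). Each of the other remaining candidates has further cycle types, and by the Chebotarev density theorem the matching factorization patterns would occur for a proportion of primes equal to their share of the group: S_6 (6T16) additionally contains elements of type 4+2, 3+2+1, 3+1+1+1, 2+1+1+1+1 (265 of its 720 elements, about 37% of primes). None of the 21 primes tested shows any such pattern (for each of these groups the chance of that is below 10^-4), which rules them out. Hence G = PGL(2,5) (6T14), of order 120.

PGL(2,5)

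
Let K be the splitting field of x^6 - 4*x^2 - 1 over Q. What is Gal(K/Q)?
S_4, S_4(6d), the S_4-action on 6 points inside A_6

The polynomial f is an irreducible sextic over Q, so G = Gal(f/Q) is one of the 16 transitive subgroups 6T1, ..., 6T16 of S_6. The discriminant of f is 3356224 = 1832^2, a perfect square, so G is contained in A_6. The transitive groups of degree 6 contained in A_6 are: A_4 (6T4, order 12), S_4 (6T7, order 24), (C_3 x C_3) : C_4 (6T10, order 36), PSL(2,5) (6T12, order 60), A_6 (6T15, order 360). By Dedekind's theorem, for a prime p not dividing disc(f) the degrees of the irreducible factors of f mod p form the cycle type of an element of G. Factoring f modulo the 79 such primes p <= 419 (skipping 2, 229, which divide the discriminant), each new pattern first appears at: mod 3: f = (x^3 + x^2 + 2x + 1)(x^3 + 2x^2 + 2x + 2), pattern 3+3; mod 7: f = (x^2 + 4)(x^4 + 3x^2 + 5), pattern 4+2; mod 23: f = (x + 9)(x + 14)(x^2 + x + 18)(x^2 + 22x + 18), pattern 2+2+1+1; mod 193: f = (x + 87)(x + 90)(x + 93)(x + 100)(x + 103)(x + 106), pattern 1+1+1+1+1+1. No other pattern occurs in this range, so the set of observed cycle types is {3+3, 4+2, 2+2+1+1, 1+1+1+1+1+1}. The candidates containing elements of all these cycle types are S_4 (6T7) of order 24, (C_3 x C_3) : C_4 (6T10) of order 36, A_6 (6T15) of order 360; the others are excluded. The observed types are precisely the cycle types that occur in S_4 (6T7). Each of the other remaining candidates has further cycle types, and by the Chebotarev density theorem the matching factorization patterns would occur for a proportion of primes equal to their share of the group: (C_3 x C_3) : C_4 (6T10) additionally contains elements of type 3+1+1+1 (4 of its 36 elements, about 11% of primes); A_6 (6T15) additionally contains elements of type 5+1, 3+1+1+1 (184 of its 360 elements, about 51% of primes). None of the 79 primes tested shows any such pattern (for each of these groups the chance of that is below 10^-4), which rules them out. Hence G = S_4 (6T7), of order 24.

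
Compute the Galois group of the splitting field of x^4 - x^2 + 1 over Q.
V_4 (also written V4)

The polynomial is an irreducible quartic over Q and its discriminant is 144 = 12^2, a perfect square, so the Galois group is contained in A_4. The resolvent cubic y^3 + y^2 - 4*y - 4 splits completely over Q, which gives the Klein four-group V_4.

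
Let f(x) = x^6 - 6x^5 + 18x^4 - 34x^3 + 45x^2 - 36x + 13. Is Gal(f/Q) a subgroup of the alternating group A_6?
The polynomial is irreducible of degree 6 over Q. Its discriminant is -16003008, which is not a perfect square. A Galois group lies in the alternating group exactly when the discriminant is a square in Q, so the Galois group (PGL(2,5)) is not contained in A_6.

No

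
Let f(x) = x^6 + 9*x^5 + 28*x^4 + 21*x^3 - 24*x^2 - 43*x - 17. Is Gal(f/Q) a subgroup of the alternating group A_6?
No

The polynomial is irreducible of degree 6 over Q. Its discriminant is 54786284800, which is not a perfect square. A Galois group lies in the alternating group exactly when the discriminant is a square in Q, so the Galois group (S_4) is not contained in A_6.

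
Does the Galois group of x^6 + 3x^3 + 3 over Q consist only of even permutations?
No

The polynomial is irreducible of degree 6 over Q. Its discriminant is -177147, which is not a perfect square. A Galois group lies in the alternating group exactly when the discriminant is a square in Q, so the Galois group (C_3 x S_3) is not contained in A_6.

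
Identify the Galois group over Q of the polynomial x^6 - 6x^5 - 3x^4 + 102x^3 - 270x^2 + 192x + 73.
The polynomial f is an irreducible sextic over Q, so G = Gal(f/Q) is one of the 16 transitive subgroups 6T1, ..., 6T16 of S_6. The discriminant of f is -30366624190464, which is not a perfect square, so G is not contained in A_6. The transitive groups of degree 6 not contained in A_6 are: C_6 (6T1, order 6), S_3 (6T2, order 6), D_6 (6T3, order 12), C_3 x S_3 (6T5, order 18), A_4 x C_2 (6T6, order 24), S_4 (6T8, order 24), S_3 x S_3 (6T9, order 36), S_4 x C_2 (6T11, order 48), (S_3 x S_3) : C_2 (6T13, order 72), PGL(2,5) (6T14, order 120), S_6 (6T16, order 720). By Dedekind's theorem, for a prime p not dividing disc(f) the degrees of the irreducible factors of f mod p form the cycle type of an element of G. Factoring f modulo the 33 such primes p <= 149 (skipping 2, 3, which divide the discriminant), each new pattern first appears at: mod 5: f = (x^3 + 4x + 2)(x^3 + 4x^2 + 3x + 4), pattern 3+3; mod 7: f = (x^6 + x^5 + 4x^4 + 4x^3 + 3x^2 + 3x + 3), pattern 6; mod 17: f = (x + 6)(x + 15)(x^2 + x + 3)(x^2 + 6x + 6), pattern 2+2+1+1; mod 19: f = (x + 3)(x + 4)(x + 8)(x + 14)(x^2 + 3x + 12), pattern 2+1+1+1+1; mod 71: f = (x^2 + 30x + 15)(x^2 + 48x + 46)(x^2 + 58x + 7), pattern 2+2+2. No other pattern occurs in this range, so the set of observed cycle types is {3+3, 6, 2+2+1+1, 2+1+1+1+1, 2+2+2}. The candidates containing elements of all these cycle types are A_4 x C_2 (6T6) of order 24, S_4 x C_2 (6T11) of order 48, (S_3 x S_3) : C_2 (6T13) of order 72, S_6 (6T16) of order 720; the others are excluded. The observed types are precisely the cycle types that occur in A_4 x C_2 (6T6) (apart from the identity). Each of the other remaining candidates has further cycle types, and by the Chebotarev density theorem the matching factorization patterns would occur for a proportion of primes equal to their share of the group: S_4 x C_2 (6T11) additionally contains elements of type 4+2, 4+1+1 (12 of its 48 elements, about 25% of primes); (S_3 x S_3) : C_2 (6T13) additionally contains elements of type 4+2, 3+2+1, 3+1+1+1 (34 of its 72 elements, about 47% of primes); S_6 (6T16) additionally contains elements of type 5+1, 4+2, 4+1+1, 3+2+1, 3+1+1+1 (484 of its 720 elements, about 67% of primes). None of the 33 primes tested shows any such pattern (for each of these groups the chance of that is below 10^-4), which rules them out. Hence G = A_4 x C_2 (6T6), of order 24.

6T6: A_4 x C_2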